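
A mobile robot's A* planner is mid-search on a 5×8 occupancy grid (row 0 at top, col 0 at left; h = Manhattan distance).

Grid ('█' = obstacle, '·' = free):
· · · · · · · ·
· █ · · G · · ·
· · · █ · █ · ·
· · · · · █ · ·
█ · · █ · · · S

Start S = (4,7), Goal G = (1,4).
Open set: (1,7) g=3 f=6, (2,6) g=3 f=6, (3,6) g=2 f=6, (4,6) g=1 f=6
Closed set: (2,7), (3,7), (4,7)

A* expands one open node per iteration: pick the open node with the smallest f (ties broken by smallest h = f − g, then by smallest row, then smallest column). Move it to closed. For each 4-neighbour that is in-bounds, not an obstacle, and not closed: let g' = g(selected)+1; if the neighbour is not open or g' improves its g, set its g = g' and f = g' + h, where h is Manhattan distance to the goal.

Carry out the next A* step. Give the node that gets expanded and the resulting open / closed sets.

expanded=(1,7); open=[(0,7) g=4 f=8, (1,6) g=4 f=6, (2,6) g=3 f=6, (3,6) g=2 f=6, (4,6) g=1 f=6]; closed=[(1,7), (2,7), (3,7), (4,7)]

step 1: expand (1,7) (f=6, h=3) → closed; open now [(0,7) g=4 f=8, (1,6) g=4 f=6, (2,6) g=3 f=6, (3,6) g=2 f=6, (4,6) g=1 f=6]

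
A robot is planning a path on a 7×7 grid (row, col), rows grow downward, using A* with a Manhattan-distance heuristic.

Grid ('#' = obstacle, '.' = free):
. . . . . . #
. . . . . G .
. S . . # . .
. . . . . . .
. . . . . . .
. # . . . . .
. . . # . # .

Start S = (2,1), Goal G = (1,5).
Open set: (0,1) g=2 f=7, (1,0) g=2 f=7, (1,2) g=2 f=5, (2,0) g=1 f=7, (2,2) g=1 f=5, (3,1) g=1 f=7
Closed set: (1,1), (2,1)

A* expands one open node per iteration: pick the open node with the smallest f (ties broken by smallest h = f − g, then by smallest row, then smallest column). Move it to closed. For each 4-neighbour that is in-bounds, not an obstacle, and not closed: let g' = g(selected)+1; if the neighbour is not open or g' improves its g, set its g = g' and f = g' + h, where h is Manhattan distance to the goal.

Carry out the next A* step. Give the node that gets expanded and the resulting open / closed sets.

expanded=(1,2); open=[(0,1) g=2 f=7, (0,2) g=3 f=7, (1,0) g=2 f=7, (1,3) g=3 f=5, (2,0) g=1 f=7, (2,2) g=1 f=5, (3,1) g=1 f=7]; closed=[(1,1), (1,2), (2,1)]

step 1: expand (1,2) (f=5, h=3) → closed; open now [(0,1) g=2 f=7, (0,2) g=3 f=7, (1,0) g=2 f=7, (1,3) g=3 f=5, (2,0) g=1 f=7, (2,2) g=1 f=5, (3,1) g=1 f=7]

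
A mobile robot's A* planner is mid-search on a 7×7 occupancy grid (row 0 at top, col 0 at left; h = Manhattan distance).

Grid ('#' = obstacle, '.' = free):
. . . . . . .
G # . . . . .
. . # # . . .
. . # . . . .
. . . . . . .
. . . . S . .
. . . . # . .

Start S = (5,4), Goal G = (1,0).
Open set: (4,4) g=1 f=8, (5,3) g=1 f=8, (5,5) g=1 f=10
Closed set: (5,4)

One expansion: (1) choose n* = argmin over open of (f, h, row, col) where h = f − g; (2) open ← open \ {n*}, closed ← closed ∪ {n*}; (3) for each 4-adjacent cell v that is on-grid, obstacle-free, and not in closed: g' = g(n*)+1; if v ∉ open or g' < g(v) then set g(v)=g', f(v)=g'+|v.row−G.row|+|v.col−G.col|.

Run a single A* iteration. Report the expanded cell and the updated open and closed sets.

step 1: expand (4,4) (f=8, h=7) → closed; open now [(3,4) g=2 f=8, (4,3) g=2 f=8, (4,5) g=2 f=10, (5,3) g=1 f=8, (5,5) g=1 f=10]

expanded=(4,4); open=[(3,4) g=2 f=8, (4,3) g=2 f=8, (4,5) g=2 f=10, (5,3) g=1 f=8, (5,5) g=1 f=10]; closed=[(4,4), (5,4)]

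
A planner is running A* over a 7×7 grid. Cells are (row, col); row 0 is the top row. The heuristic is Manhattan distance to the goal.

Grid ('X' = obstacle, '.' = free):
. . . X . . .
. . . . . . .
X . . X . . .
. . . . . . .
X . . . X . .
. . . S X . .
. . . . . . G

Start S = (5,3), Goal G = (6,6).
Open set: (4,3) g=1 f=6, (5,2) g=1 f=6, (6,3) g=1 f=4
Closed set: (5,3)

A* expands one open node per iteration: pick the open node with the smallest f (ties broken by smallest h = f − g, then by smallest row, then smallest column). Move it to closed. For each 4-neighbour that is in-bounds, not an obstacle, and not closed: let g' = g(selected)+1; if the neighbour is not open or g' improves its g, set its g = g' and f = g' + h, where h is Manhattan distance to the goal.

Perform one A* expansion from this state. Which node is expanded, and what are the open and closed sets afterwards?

expanded=(6,3); open=[(4,3) g=1 f=6, (5,2) g=1 f=6, (6,2) g=2 f=6, (6,4) g=2 f=4]; closed=[(5,3), (6,3)]

step 1: expand (6,3) (f=4, h=3) → closed; open now [(4,3) g=1 f=6, (5,2) g=1 f=6, (6,2) g=2 f=6, (6,4) g=2 f=4]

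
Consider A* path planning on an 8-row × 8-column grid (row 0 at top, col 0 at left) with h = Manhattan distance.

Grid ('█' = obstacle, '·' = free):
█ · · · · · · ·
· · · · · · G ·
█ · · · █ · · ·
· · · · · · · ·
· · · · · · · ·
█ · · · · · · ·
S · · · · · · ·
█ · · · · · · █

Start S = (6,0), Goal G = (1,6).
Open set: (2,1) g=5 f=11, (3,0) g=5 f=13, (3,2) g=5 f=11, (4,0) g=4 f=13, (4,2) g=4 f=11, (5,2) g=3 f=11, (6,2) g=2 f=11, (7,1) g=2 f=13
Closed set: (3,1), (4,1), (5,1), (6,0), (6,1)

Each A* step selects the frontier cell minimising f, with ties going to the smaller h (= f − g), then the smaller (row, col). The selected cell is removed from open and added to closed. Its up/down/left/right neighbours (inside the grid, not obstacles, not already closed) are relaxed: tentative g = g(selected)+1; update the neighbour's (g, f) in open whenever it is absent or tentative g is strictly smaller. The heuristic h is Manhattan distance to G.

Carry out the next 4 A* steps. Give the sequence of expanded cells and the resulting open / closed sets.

step 1: expand (2,1) (f=11, h=6) → closed; open now [(1,1) g=6 f=11, (2,2) g=6 f=11, (3,0) g=5 f=13, (3,2) g=5 f=11, (4,0) g=4 f=13, (4,2) g=4 f=11, (5,2) g=3 f=11, (6,2) g=2 f=11, (7,1) g=2 f=13]
step 2: expand (1,1) (f=11, h=5) → closed; open now [(0,1) g=7 f=13, (1,0) g=7 f=13, (1,2) g=7 f=11, (2,2) g=6 f=11, (3,0) g=5 f=13, (3,2) g=5 f=11, (4,0) g=4 f=13, (4,2) g=4 f=11, (5,2) g=3 f=11, (6,2) g=2 f=11, (7,1) g=2 f=13]
step 3: expand (1,2) (f=11, h=4) → closed; open now [(0,1) g=7 f=13, (0,2) g=8 f=13, (1,0) g=7 f=13, (1,3) g=8 f=11, (2,2) g=6 f=11, (3,0) g=5 f=13, (3,2) g=5 f=11, (4,0) g=4 f=13, (4,2) g=4 f=11, (5,2) g=3 f=11, (6,2) g=2 f=11, (7,1) g=2 f=13]
step 4: expand (1,3) (f=11, h=3) → closed; open now [(0,1) g=7 f=13, (0,2) g=8 f=13, (0,3) g=9 f=13, (1,0) g=7 f=13, (1,4) g=9 f=11, (2,2) g=6 f=11, (2,3) g=9 f=13, (3,0) g=5 f=13, (3,2) g=5 f=11, (4,0) g=4 f=13, (4,2) g=4 f=11, (5,2) g=3 f=11, (6,2) g=2 f=11, (7,1) g=2 f=13]

order=[(2,1) → (1,1) → (1,2) → (1,3)]; open=[(0,1) g=7 f=13, (0,2) g=8 f=13, (0,3) g=9 f=13, (1,0) g=7 f=13, (1,4) g=9 f=11, (2,2) g=6 f=11, (2,3) g=9 f=13, (3,0) g=5 f=13, (3,2) g=5 f=11, (4,0) g=4 f=13, (4,2) g=4 f=11, (5,2) g=3 f=11, (6,2) g=2 f=11, (7,1) g=2 f=13]; closed=[(1,1), (1,2), (1,3), (2,1), (3,1), (4,1), (5,1), (6,0), (6,1)]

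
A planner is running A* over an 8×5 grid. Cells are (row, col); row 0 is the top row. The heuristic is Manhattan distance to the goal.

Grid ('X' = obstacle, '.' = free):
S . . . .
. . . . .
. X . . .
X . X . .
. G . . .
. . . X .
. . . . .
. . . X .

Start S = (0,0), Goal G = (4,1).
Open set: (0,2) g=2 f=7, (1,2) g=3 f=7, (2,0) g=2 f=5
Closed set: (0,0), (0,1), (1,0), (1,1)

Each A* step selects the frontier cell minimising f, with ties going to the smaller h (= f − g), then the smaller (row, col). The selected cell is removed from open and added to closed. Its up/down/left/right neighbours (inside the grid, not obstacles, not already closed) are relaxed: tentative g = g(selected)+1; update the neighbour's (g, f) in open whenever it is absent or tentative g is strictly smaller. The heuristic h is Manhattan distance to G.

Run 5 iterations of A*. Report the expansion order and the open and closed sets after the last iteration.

order=[(2,0) → (1,2) → (2,2) → (0,2) → (2,3)]; open=[(0,3) g=3 f=9, (1,3) g=4 f=9, (2,4) g=6 f=11, (3,3) g=6 f=9]; closed=[(0,0), (0,1), (0,2), (1,0), (1,1), (1,2), (2,0), (2,2), (2,3)]

step 1: expand (2,0) (f=5, h=3) → closed; open now [(0,2) g=2 f=7, (1,2) g=3 f=7]
step 2: expand (1,2) (f=7, h=4) → closed; open now [(0,2) g=2 f=7, (1,3) g=4 f=9, (2,2) g=4 f=7]
step 3: expand (2,2) (f=7, h=3) → closed; open now [(0,2) g=2 f=7, (1,3) g=4 f=9, (2,3) g=5 f=9]
step 4: expand (0,2) (f=7, h=5) → closed; open now [(0,3) g=3 f=9, (1,3) g=4 f=9, (2,3) g=5 f=9]
step 5: expand (2,3) (f=9, h=4) → closed; open now [(0,3) g=3 f=9, (1,3) g=4 f=9, (2,4) g=6 f=11, (3,3) g=6 f=9]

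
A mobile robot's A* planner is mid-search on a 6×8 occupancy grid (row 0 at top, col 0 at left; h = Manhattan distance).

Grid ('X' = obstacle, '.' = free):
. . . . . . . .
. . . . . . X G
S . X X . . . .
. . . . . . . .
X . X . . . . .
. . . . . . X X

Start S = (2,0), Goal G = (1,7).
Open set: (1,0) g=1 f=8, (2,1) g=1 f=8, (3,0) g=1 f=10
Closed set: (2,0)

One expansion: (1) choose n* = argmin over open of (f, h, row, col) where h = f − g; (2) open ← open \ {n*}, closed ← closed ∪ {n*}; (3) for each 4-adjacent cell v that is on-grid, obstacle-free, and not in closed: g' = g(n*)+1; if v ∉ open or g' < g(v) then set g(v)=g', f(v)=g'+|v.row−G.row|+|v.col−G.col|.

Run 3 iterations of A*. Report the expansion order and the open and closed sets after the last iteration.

step 1: expand (1,0) (f=8, h=7) → closed; open now [(0,0) g=2 f=10, (1,1) g=2 f=8, (2,1) g=1 f=8, (3,0) g=1 f=10]
step 2: expand (1,1) (f=8, h=6) → closed; open now [(0,0) g=2 f=10, (0,1) g=3 f=10, (1,2) g=3 f=8, (2,1) g=1 f=8, (3,0) g=1 f=10]
step 3: expand (1,2) (f=8, h=5) → closed; open now [(0,0) g=2 f=10, (0,1) g=3 f=10, (0,2) g=4 f=10, (1,3) g=4 f=8, (2,1) g=1 f=8, (3,0) g=1 f=10]

order=[(1,0) → (1,1) → (1,2)]; open=[(0,0) g=2 f=10, (0,1) g=3 f=10, (0,2) g=4 f=10, (1,3) g=4 f=8, (2,1) g=1 f=8, (3,0) g=1 f=10]; closed=[(1,0), (1,1), (1,2), (2,0)]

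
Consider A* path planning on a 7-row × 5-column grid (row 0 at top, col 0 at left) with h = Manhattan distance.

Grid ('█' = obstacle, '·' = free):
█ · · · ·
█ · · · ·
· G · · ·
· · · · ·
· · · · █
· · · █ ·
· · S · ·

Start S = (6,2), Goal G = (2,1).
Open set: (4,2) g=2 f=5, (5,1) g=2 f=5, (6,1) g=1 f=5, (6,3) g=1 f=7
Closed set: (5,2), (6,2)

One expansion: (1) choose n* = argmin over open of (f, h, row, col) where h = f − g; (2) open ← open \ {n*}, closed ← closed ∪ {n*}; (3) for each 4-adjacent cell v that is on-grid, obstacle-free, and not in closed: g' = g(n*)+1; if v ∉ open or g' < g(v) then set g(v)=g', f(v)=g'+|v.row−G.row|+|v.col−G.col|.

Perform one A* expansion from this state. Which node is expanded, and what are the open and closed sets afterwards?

expanded=(4,2); open=[(3,2) g=3 f=5, (4,1) g=3 f=5, (4,3) g=3 f=7, (5,1) g=2 f=5, (6,1) g=1 f=5, (6,3) g=1 f=7]; closed=[(4,2), (5,2), (6,2)]

step 1: expand (4,2) (f=5, h=3) → closed; open now [(3,2) g=3 f=5, (4,1) g=3 f=5, (4,3) g=3 f=7, (5,1) g=2 f=5, (6,1) g=1 f=5, (6,3) g=1 f=7]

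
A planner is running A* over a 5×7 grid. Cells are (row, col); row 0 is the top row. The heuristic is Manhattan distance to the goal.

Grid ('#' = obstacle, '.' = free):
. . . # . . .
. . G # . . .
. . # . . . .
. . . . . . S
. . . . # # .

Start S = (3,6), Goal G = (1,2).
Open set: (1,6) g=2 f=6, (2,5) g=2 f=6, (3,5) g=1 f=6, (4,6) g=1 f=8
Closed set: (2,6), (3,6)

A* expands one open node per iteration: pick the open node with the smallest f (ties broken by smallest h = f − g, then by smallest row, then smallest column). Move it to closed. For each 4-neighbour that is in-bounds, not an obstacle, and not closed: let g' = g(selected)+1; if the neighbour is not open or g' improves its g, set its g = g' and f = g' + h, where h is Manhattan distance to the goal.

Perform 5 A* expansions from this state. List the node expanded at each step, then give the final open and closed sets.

step 1: expand (1,6) (f=6, h=4) → closed; open now [(0,6) g=3 f=8, (1,5) g=3 f=6, (2,5) g=2 f=6, (3,5) g=1 f=6, (4,6) g=1 f=8]
step 2: expand (1,5) (f=6, h=3) → closed; open now [(0,5) g=4 f=8, (0,6) g=3 f=8, (1,4) g=4 f=6, (2,5) g=2 f=6, (3,5) g=1 f=6, (4,6) g=1 f=8]
step 3: expand (1,4) (f=6, h=2) → closed; open now [(0,4) g=5 f=8, (0,5) g=4 f=8, (0,6) g=3 f=8, (2,4) g=5 f=8, (2,5) g=2 f=6, (3,5) g=1 f=6, (4,6) g=1 f=8]
step 4: expand (2,5) (f=6, h=4) → closed; open now [(0,4) g=5 f=8, (0,5) g=4 f=8, (0,6) g=3 f=8, (2,4) g=3 f=6, (3,5) g=1 f=6, (4,6) g=1 f=8]
step 5: expand (2,4) (f=6, h=3) → closed; open now [(0,4) g=5 f=8, (0,5) g=4 f=8, (0,6) g=3 f=8, (2,3) g=4 f=6, (3,4) g=4 f=8, (3,5) g=1 f=6, (4,6) g=1 f=8]

order=[(1,6) → (1,5) → (1,4) → (2,5) → (2,4)]; open=[(0,4) g=5 f=8, (0,5) g=4 f=8, (0,6) g=3 f=8, (2,3) g=4 f=6, (3,4) g=4 f=8, (3,5) g=1 f=6, (4,6) g=1 f=8]; closed=[(1,4), (1,5), (1,6), (2,4), (2,5), (2,6), (3,6)]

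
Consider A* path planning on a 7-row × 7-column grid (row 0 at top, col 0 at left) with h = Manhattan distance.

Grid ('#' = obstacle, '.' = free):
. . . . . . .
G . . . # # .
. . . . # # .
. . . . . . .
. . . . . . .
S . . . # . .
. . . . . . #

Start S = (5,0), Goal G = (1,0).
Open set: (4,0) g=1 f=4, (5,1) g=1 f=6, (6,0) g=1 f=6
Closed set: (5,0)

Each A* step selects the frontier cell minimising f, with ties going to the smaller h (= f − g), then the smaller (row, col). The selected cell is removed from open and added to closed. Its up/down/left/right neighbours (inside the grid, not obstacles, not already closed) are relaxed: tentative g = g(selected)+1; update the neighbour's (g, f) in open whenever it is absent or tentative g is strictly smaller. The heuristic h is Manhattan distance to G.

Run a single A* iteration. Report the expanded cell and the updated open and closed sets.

step 1: expand (4,0) (f=4, h=3) → closed; open now [(3,0) g=2 f=4, (4,1) g=2 f=6, (5,1) g=1 f=6, (6,0) g=1 f=6]

expanded=(4,0); open=[(3,0) g=2 f=4, (4,1) g=2 f=6, (5,1) g=1 f=6, (6,0) g=1 f=6]; closed=[(4,0), (5,0)]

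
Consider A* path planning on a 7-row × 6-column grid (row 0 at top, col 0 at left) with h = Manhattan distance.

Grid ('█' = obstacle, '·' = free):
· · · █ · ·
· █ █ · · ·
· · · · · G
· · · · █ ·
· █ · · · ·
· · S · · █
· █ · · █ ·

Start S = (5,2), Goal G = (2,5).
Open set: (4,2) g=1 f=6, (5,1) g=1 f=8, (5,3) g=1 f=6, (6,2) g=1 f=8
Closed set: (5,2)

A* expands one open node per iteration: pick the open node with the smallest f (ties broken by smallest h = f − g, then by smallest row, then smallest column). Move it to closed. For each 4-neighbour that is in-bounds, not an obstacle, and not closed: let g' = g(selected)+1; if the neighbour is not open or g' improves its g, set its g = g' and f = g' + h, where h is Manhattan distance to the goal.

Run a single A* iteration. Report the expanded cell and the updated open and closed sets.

expanded=(4,2); open=[(3,2) g=2 f=6, (4,3) g=2 f=6, (5,1) g=1 f=8, (5,3) g=1 f=6, (6,2) g=1 f=8]; closed=[(4,2), (5,2)]

step 1: expand (4,2) (f=6, h=5) → closed; open now [(3,2) g=2 f=6, (4,3) g=2 f=6, (5,1) g=1 f=8, (5,3) g=1 f=6, (6,2) g=1 f=8]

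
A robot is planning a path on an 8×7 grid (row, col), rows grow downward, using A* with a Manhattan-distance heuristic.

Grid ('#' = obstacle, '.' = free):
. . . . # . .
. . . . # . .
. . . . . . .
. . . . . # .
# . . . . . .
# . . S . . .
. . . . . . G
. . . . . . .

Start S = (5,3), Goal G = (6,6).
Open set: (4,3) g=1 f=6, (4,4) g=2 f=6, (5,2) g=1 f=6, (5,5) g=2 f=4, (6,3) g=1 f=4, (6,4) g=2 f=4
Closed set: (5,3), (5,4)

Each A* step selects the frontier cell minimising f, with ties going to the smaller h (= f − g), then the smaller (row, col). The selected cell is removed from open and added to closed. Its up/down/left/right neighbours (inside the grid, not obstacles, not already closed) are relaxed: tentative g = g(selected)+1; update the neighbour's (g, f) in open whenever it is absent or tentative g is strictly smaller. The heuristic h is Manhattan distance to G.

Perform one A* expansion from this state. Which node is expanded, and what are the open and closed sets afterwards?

expanded=(5,5); open=[(4,3) g=1 f=6, (4,4) g=2 f=6, (4,5) g=3 f=6, (5,2) g=1 f=6, (5,6) g=3 f=4, (6,3) g=1 f=4, (6,4) g=2 f=4, (6,5) g=3 f=4]; closed=[(5,3), (5,4), (5,5)]

step 1: expand (5,5) (f=4, h=2) → closed; open now [(4,3) g=1 f=6, (4,4) g=2 f=6, (4,5) g=3 f=6, (5,2) g=1 f=6, (5,6) g=3 f=4, (6,3) g=1 f=4, (6,4) g=2 f=4, (6,5) g=3 f=4]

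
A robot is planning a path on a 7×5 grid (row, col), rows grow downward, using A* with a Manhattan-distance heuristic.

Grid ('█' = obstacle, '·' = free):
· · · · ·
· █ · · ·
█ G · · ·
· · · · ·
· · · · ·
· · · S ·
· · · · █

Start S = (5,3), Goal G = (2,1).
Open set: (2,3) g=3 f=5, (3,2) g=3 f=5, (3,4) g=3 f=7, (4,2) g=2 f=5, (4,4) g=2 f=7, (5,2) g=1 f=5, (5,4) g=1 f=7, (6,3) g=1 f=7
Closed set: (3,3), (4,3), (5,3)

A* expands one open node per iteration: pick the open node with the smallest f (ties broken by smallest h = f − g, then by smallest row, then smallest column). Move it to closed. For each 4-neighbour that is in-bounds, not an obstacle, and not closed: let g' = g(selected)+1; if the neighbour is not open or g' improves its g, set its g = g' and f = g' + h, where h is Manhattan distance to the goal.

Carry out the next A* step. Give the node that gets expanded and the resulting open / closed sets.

expanded=(2,3); open=[(1,3) g=4 f=7, (2,2) g=4 f=5, (2,4) g=4 f=7, (3,2) g=3 f=5, (3,4) g=3 f=7, (4,2) g=2 f=5, (4,4) g=2 f=7, (5,2) g=1 f=5, (5,4) g=1 f=7, (6,3) g=1 f=7]; closed=[(2,3), (3,3), (4,3), (5,3)]

step 1: expand (2,3) (f=5, h=2) → closed; open now [(1,3) g=4 f=7, (2,2) g=4 f=5, (2,4) g=4 f=7, (3,2) g=3 f=5, (3,4) g=3 f=7, (4,2) g=2 f=5, (4,4) g=2 f=7, (5,2) g=1 f=5, (5,4) g=1 f=7, (6,3) g=1 f=7]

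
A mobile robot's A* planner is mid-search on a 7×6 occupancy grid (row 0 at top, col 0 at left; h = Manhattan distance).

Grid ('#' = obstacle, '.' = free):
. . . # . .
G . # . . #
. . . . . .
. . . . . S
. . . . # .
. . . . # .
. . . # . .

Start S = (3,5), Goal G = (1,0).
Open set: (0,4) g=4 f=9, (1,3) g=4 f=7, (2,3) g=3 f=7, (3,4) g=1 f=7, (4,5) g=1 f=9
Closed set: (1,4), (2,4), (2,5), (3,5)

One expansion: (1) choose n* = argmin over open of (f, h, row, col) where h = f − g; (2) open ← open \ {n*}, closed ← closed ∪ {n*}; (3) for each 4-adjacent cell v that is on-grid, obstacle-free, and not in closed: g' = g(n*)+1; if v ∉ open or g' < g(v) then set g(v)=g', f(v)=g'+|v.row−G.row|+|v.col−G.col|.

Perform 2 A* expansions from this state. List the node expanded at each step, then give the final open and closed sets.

step 1: expand (1,3) (f=7, h=3) → closed; open now [(0,4) g=4 f=9, (2,3) g=3 f=7, (3,4) g=1 f=7, (4,5) g=1 f=9]
step 2: expand (2,3) (f=7, h=4) → closed; open now [(0,4) g=4 f=9, (2,2) g=4 f=7, (3,3) g=4 f=9, (3,4) g=1 f=7, (4,5) g=1 f=9]

order=[(1,3) → (2,3)]; open=[(0,4) g=4 f=9, (2,2) g=4 f=7, (3,3) g=4 f=9, (3,4) g=1 f=7, (4,5) g=1 f=9]; closed=[(1,3), (1,4), (2,3), (2,4), (2,5), (3,5)]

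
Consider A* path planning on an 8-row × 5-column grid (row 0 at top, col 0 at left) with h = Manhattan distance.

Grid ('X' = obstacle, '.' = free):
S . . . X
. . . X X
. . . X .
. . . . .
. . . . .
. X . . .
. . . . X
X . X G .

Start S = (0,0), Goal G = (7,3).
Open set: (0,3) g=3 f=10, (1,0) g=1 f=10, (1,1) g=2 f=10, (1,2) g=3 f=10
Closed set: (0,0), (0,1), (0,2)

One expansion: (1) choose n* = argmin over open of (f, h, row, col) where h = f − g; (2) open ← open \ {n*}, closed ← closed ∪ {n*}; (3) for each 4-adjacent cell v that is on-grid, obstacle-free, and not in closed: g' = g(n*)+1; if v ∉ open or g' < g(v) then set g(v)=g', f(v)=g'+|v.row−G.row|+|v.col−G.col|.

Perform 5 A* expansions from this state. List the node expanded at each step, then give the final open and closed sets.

step 1: expand (0,3) (f=10, h=7) → closed; open now [(1,0) g=1 f=10, (1,1) g=2 f=10, (1,2) g=3 f=10]
step 2: expand (1,2) (f=10, h=7) → closed; open now [(1,0) g=1 f=10, (1,1) g=2 f=10, (2,2) g=4 f=10]
step 3: expand (2,2) (f=10, h=6) → closed; open now [(1,0) g=1 f=10, (1,1) g=2 f=10, (2,1) g=5 f=12, (3,2) g=5 f=10]
step 4: expand (3,2) (f=10, h=5) → closed; open now [(1,0) g=1 f=10, (1,1) g=2 f=10, (2,1) g=5 f=12, (3,1) g=6 f=12, (3,3) g=6 f=10, (4,2) g=6 f=10]
step 5: expand (3,3) (f=10, h=4) → closed; open now [(1,0) g=1 f=10, (1,1) g=2 f=10, (2,1) g=5 f=12, (3,1) g=6 f=12, (3,4) g=7 f=12, (4,2) g=6 f=10, (4,3) g=7 f=10]

order=[(0,3) → (1,2) → (2,2) → (3,2) → (3,3)]; open=[(1,0) g=1 f=10, (1,1) g=2 f=10, (2,1) g=5 f=12, (3,1) g=6 f=12, (3,4) g=7 f=12, (4,2) g=6 f=10, (4,3) g=7 f=10]; closed=[(0,0), (0,1), (0,2), (0,3), (1,2), (2,2), (3,2), (3,3)]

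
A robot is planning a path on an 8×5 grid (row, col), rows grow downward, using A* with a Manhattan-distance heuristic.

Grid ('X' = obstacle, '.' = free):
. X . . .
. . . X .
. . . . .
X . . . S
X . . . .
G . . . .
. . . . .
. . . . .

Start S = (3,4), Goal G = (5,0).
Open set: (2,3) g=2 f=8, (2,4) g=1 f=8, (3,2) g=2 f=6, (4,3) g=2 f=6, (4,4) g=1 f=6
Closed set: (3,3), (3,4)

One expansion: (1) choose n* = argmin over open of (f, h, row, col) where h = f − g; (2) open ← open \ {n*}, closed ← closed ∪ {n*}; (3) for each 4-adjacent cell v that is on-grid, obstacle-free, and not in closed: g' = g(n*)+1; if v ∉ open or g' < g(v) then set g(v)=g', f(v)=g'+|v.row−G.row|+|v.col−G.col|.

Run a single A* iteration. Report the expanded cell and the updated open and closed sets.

step 1: expand (3,2) (f=6, h=4) → closed; open now [(2,2) g=3 f=8, (2,3) g=2 f=8, (2,4) g=1 f=8, (3,1) g=3 f=6, (4,2) g=3 f=6, (4,3) g=2 f=6, (4,4) g=1 f=6]

expanded=(3,2); open=[(2,2) g=3 f=8, (2,3) g=2 f=8, (2,4) g=1 f=8, (3,1) g=3 f=6, (4,2) g=3 f=6, (4,3) g=2 f=6, (4,4) g=1 f=6]; closed=[(3,2), (3,3), (3,4)]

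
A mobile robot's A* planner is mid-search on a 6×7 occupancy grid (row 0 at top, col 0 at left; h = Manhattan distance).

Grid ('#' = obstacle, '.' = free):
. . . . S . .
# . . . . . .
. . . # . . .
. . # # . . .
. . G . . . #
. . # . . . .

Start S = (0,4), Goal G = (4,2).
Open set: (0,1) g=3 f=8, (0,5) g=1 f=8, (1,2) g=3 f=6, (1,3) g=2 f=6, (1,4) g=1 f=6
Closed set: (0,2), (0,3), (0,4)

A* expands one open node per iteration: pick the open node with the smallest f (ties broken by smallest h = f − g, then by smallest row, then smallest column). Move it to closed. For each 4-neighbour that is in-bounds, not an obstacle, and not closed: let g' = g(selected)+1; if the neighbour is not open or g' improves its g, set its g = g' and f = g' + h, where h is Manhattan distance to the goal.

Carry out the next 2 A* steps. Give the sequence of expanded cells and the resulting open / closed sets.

step 1: expand (1,2) (f=6, h=3) → closed; open now [(0,1) g=3 f=8, (0,5) g=1 f=8, (1,1) g=4 f=8, (1,3) g=2 f=6, (1,4) g=1 f=6, (2,2) g=4 f=6]
step 2: expand (2,2) (f=6, h=2) → closed; open now [(0,1) g=3 f=8, (0,5) g=1 f=8, (1,1) g=4 f=8, (1,3) g=2 f=6, (1,4) g=1 f=6, (2,1) g=5 f=8]

order=[(1,2) → (2,2)]; open=[(0,1) g=3 f=8, (0,5) g=1 f=8, (1,1) g=4 f=8, (1,3) g=2 f=6, (1,4) g=1 f=6, (2,1) g=5 f=8]; closed=[(0,2), (0,3), (0,4), (1,2), (2,2)]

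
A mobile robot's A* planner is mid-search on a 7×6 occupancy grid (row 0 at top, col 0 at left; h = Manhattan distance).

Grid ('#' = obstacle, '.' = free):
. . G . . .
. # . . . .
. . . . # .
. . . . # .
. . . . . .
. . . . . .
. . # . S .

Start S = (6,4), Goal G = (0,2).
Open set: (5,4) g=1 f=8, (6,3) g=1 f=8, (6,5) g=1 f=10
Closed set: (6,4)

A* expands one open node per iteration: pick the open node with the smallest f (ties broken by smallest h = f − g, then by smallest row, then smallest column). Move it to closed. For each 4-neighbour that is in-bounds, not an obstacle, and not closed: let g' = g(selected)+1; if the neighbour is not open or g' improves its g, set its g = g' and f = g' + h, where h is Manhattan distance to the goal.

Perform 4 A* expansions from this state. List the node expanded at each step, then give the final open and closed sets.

order=[(5,4) → (4,4) → (4,3) → (3,3)]; open=[(2,3) g=5 f=8, (3,2) g=5 f=8, (4,2) g=4 f=8, (4,5) g=3 f=10, (5,3) g=2 f=8, (5,5) g=2 f=10, (6,3) g=1 f=8, (6,5) g=1 f=10]; closed=[(3,3), (4,3), (4,4), (5,4), (6,4)]

step 1: expand (5,4) (f=8, h=7) → closed; open now [(4,4) g=2 f=8, (5,3) g=2 f=8, (5,5) g=2 f=10, (6,3) g=1 f=8, (6,5) g=1 f=10]
step 2: expand (4,4) (f=8, h=6) → closed; open now [(4,3) g=3 f=8, (4,5) g=3 f=10, (5,3) g=2 f=8, (5,5) g=2 f=10, (6,3) g=1 f=8, (6,5) g=1 f=10]
step 3: expand (4,3) (f=8, h=5) → closed; open now [(3,3) g=4 f=8, (4,2) g=4 f=8, (4,5) g=3 f=10, (5,3) g=2 f=8, (5,5) g=2 f=10, (6,3) g=1 f=8, (6,5) g=1 f=10]
step 4: expand (3,3) (f=8, h=4) → closed; open now [(2,3) g=5 f=8, (3,2) g=5 f=8, (4,2) g=4 f=8, (4,5) g=3 f=10, (5,3) g=2 f=8, (5,5) g=2 f=10, (6,3) g=1 f=8, (6,5) g=1 f=10]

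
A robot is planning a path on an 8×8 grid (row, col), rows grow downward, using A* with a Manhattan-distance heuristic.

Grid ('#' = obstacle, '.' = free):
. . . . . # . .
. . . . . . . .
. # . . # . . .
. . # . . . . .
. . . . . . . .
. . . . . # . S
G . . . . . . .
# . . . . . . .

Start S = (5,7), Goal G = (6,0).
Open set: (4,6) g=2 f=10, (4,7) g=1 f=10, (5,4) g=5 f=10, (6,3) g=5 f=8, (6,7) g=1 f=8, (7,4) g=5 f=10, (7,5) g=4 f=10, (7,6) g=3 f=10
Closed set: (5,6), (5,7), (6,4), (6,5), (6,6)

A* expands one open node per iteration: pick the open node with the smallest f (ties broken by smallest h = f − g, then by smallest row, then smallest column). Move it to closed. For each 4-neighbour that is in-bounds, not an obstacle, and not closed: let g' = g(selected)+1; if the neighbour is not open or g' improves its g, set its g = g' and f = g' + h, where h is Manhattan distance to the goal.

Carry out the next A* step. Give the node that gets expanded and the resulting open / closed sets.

expanded=(6,3); open=[(4,6) g=2 f=10, (4,7) g=1 f=10, (5,3) g=6 f=10, (5,4) g=5 f=10, (6,2) g=6 f=8, (6,7) g=1 f=8, (7,3) g=6 f=10, (7,4) g=5 f=10, (7,5) g=4 f=10, (7,6) g=3 f=10]; closed=[(5,6), (5,7), (6,3), (6,4), (6,5), (6,6)]

step 1: expand (6,3) (f=8, h=3) → closed; open now [(4,6) g=2 f=10, (4,7) g=1 f=10, (5,3) g=6 f=10, (5,4) g=5 f=10, (6,2) g=6 f=8, (6,7) g=1 f=8, (7,3) g=6 f=10, (7,4) g=5 f=10, (7,5) g=4 f=10, (7,6) g=3 f=10]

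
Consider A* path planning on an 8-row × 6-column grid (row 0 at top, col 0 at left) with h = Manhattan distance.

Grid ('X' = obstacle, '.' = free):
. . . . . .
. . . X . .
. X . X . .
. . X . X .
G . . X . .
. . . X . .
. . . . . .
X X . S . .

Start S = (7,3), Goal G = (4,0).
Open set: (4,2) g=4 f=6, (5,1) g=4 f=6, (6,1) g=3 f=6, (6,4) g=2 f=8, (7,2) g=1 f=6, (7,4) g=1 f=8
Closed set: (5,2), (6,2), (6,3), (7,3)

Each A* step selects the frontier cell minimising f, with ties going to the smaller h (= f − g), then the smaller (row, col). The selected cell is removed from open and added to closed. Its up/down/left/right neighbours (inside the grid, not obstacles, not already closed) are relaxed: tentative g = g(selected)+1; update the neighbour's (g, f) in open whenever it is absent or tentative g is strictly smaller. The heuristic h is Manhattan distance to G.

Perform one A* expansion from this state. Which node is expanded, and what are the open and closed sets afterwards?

expanded=(4,2); open=[(4,1) g=5 f=6, (5,1) g=4 f=6, (6,1) g=3 f=6, (6,4) g=2 f=8, (7,2) g=1 f=6, (7,4) g=1 f=8]; closed=[(4,2), (5,2), (6,2), (6,3), (7,3)]

step 1: expand (4,2) (f=6, h=2) → closed; open now [(4,1) g=5 f=6, (5,1) g=4 f=6, (6,1) g=3 f=6, (6,4) g=2 f=8, (7,2) g=1 f=6, (7,4) g=1 f=8]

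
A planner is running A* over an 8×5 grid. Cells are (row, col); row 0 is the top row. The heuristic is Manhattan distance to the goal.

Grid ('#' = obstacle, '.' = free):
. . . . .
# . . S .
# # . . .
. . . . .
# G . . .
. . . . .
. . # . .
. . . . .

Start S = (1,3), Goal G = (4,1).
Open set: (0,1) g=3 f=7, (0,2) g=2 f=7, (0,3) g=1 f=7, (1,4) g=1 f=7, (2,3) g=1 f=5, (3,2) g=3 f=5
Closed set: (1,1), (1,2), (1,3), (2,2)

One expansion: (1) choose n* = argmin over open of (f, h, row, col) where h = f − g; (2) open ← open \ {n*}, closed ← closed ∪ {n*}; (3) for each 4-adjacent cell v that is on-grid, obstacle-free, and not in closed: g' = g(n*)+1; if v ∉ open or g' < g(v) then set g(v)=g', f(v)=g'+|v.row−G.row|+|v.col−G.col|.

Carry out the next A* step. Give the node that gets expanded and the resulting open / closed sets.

step 1: expand (3,2) (f=5, h=2) → closed; open now [(0,1) g=3 f=7, (0,2) g=2 f=7, (0,3) g=1 f=7, (1,4) g=1 f=7, (2,3) g=1 f=5, (3,1) g=4 f=5, (3,3) g=4 f=7, (4,2) g=4 f=5]

expanded=(3,2); open=[(0,1) g=3 f=7, (0,2) g=2 f=7, (0,3) g=1 f=7, (1,4) g=1 f=7, (2,3) g=1 f=5, (3,1) g=4 f=5, (3,3) g=4 f=7, (4,2) g=4 f=5]; closed=[(1,1), (1,2), (1,3), (2,2), (3,2)]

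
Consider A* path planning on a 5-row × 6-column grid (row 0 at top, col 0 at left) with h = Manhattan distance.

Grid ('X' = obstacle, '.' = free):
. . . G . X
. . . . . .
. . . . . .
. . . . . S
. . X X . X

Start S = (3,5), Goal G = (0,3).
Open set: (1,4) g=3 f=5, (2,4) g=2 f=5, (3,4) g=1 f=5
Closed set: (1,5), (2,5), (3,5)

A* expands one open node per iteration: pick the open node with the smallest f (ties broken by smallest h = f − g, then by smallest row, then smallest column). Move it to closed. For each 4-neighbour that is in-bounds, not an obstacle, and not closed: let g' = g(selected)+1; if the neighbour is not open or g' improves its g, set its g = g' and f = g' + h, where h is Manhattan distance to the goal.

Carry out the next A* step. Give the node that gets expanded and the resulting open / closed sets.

expanded=(1,4); open=[(0,4) g=4 f=5, (1,3) g=4 f=5, (2,4) g=2 f=5, (3,4) g=1 f=5]; closed=[(1,4), (1,5), (2,5), (3,5)]

step 1: expand (1,4) (f=5, h=2) → closed; open now [(0,4) g=4 f=5, (1,3) g=4 f=5, (2,4) g=2 f=5, (3,4) g=1 f=5]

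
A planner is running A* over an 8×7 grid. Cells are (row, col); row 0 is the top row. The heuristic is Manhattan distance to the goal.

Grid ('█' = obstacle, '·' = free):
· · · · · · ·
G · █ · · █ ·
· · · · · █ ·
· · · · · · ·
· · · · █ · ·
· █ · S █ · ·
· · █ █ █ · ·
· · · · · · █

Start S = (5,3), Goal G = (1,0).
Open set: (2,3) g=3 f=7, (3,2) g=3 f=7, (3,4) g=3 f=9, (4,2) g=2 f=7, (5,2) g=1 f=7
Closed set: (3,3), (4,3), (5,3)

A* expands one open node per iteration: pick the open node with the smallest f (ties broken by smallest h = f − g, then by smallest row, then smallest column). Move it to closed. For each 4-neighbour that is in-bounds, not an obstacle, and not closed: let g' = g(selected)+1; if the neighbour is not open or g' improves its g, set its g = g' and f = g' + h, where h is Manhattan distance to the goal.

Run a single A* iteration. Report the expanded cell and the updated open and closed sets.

step 1: expand (2,3) (f=7, h=4) → closed; open now [(1,3) g=4 f=7, (2,2) g=4 f=7, (2,4) g=4 f=9, (3,2) g=3 f=7, (3,4) g=3 f=9, (4,2) g=2 f=7, (5,2) g=1 f=7]

expanded=(2,3); open=[(1,3) g=4 f=7, (2,2) g=4 f=7, (2,4) g=4 f=9, (3,2) g=3 f=7, (3,4) g=3 f=9, (4,2) g=2 f=7, (5,2) g=1 f=7]; closed=[(2,3), (3,3), (4,3), (5,3)]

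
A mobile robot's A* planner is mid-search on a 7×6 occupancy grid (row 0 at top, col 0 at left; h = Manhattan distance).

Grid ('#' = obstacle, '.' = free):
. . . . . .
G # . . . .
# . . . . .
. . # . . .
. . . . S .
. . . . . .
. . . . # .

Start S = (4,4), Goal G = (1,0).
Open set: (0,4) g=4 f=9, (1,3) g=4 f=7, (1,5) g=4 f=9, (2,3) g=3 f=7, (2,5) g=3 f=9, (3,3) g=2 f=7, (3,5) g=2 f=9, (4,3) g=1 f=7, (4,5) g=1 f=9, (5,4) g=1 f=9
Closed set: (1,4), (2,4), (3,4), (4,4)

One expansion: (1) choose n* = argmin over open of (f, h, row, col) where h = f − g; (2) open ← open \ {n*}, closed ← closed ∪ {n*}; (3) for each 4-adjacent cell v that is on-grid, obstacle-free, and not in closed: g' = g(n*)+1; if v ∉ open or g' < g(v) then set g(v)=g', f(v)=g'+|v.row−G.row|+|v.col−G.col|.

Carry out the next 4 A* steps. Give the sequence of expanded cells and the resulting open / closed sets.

step 1: expand (1,3) (f=7, h=3) → closed; open now [(0,3) g=5 f=9, (0,4) g=4 f=9, (1,2) g=5 f=7, (1,5) g=4 f=9, (2,3) g=3 f=7, (2,5) g=3 f=9, (3,3) g=2 f=7, (3,5) g=2 f=9, (4,3) g=1 f=7, (4,5) g=1 f=9, (5,4) g=1 f=9]
step 2: expand (1,2) (f=7, h=2) → closed; open now [(0,2) g=6 f=9, (0,3) g=5 f=9, (0,4) g=4 f=9, (1,5) g=4 f=9, (2,2) g=6 f=9, (2,3) g=3 f=7, (2,5) g=3 f=9, (3,3) g=2 f=7, (3,5) g=2 f=9, (4,3) g=1 f=7, (4,5) g=1 f=9, (5,4) g=1 f=9]
step 3: expand (2,3) (f=7, h=4) → closed; open now [(0,2) g=6 f=9, (0,3) g=5 f=9, (0,4) g=4 f=9, (1,5) g=4 f=9, (2,2) g=4 f=7, (2,5) g=3 f=9, (3,3) g=2 f=7, (3,5) g=2 f=9, (4,3) g=1 f=7, (4,5) g=1 f=9, (5,4) g=1 f=9]
step 4: expand (2,2) (f=7, h=3) → closed; open now [(0,2) g=6 f=9, (0,3) g=5 f=9, (0,4) g=4 f=9, (1,5) g=4 f=9, (2,1) g=5 f=7, (2,5) g=3 f=9, (3,3) g=2 f=7, (3,5) g=2 f=9, (4,3) g=1 f=7, (4,5) g=1 f=9, (5,4) g=1 f=9]

order=[(1,3) → (1,2) → (2,3) → (2,2)]; open=[(0,2) g=6 f=9, (0,3) g=5 f=9, (0,4) g=4 f=9, (1,5) g=4 f=9, (2,1) g=5 f=7, (2,5) g=3 f=9, (3,3) g=2 f=7, (3,5) g=2 f=9, (4,3) g=1 f=7, (4,5) g=1 f=9, (5,4) g=1 f=9]; closed=[(1,2), (1,3), (1,4), (2,2), (2,3), (2,4), (3,4), (4,4)]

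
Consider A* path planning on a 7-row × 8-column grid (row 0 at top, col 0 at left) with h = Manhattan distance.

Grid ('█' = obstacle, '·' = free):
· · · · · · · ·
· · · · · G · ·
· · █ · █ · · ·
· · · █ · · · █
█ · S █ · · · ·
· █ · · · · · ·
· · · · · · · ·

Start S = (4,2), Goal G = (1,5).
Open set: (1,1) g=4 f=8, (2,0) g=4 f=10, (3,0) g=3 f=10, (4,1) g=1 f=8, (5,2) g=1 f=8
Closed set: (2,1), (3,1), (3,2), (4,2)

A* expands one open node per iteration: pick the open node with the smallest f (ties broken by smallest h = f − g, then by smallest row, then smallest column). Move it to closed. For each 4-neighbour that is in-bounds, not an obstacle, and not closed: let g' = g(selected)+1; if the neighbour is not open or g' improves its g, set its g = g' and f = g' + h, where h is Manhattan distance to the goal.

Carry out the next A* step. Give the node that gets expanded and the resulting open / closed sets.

expanded=(1,1); open=[(0,1) g=5 f=10, (1,0) g=5 f=10, (1,2) g=5 f=8, (2,0) g=4 f=10, (3,0) g=3 f=10, (4,1) g=1 f=8, (5,2) g=1 f=8]; closed=[(1,1), (2,1), (3,1), (3,2), (4,2)]

step 1: expand (1,1) (f=8, h=4) → closed; open now [(0,1) g=5 f=10, (1,0) g=5 f=10, (1,2) g=5 f=8, (2,0) g=4 f=10, (3,0) g=3 f=10, (4,1) g=1 f=8, (5,2) g=1 f=8]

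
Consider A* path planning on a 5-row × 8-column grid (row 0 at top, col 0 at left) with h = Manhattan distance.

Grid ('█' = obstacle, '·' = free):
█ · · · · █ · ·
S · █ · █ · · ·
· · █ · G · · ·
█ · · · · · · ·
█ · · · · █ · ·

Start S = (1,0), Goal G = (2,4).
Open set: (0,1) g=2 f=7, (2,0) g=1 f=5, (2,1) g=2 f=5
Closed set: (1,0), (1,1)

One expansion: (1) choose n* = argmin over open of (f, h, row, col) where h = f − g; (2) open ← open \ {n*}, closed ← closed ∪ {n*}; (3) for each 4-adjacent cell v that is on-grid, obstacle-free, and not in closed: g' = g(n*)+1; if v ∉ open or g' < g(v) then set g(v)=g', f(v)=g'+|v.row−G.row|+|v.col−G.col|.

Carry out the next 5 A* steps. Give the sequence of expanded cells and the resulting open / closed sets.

order=[(2,1) → (2,0) → (3,1) → (3,2) → (3,3)]; open=[(0,1) g=2 f=7, (2,3) g=6 f=7, (3,4) g=6 f=7, (4,1) g=4 f=9, (4,2) g=5 f=9, (4,3) g=6 f=9]; closed=[(1,0), (1,1), (2,0), (2,1), (3,1), (3,2), (3,3)]

step 1: expand (2,1) (f=5, h=3) → closed; open now [(0,1) g=2 f=7, (2,0) g=1 f=5, (3,1) g=3 f=7]
step 2: expand (2,0) (f=5, h=4) → closed; open now [(0,1) g=2 f=7, (3,1) g=3 f=7]
step 3: expand (3,1) (f=7, h=4) → closed; open now [(0,1) g=2 f=7, (3,2) g=4 f=7, (4,1) g=4 f=9]
step 4: expand (3,2) (f=7, h=3) → closed; open now [(0,1) g=2 f=7, (3,3) g=5 f=7, (4,1) g=4 f=9, (4,2) g=5 f=9]
step 5: expand (3,3) (f=7, h=2) → closed; open now [(0,1) g=2 f=7, (2,3) g=6 f=7, (3,4) g=6 f=7, (4,1) g=4 f=9, (4,2) g=5 f=9, (4,3) g=6 f=9]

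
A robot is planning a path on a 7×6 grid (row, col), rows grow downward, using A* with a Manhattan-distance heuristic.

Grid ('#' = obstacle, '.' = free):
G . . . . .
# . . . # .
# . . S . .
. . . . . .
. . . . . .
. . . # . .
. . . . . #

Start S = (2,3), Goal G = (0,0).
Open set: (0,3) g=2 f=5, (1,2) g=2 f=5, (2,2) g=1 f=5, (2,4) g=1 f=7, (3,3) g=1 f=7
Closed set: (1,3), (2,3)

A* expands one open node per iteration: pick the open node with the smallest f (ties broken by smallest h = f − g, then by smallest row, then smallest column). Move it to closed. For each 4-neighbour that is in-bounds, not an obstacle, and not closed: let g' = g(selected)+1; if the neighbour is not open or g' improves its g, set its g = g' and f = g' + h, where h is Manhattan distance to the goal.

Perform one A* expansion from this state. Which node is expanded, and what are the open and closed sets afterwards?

step 1: expand (0,3) (f=5, h=3) → closed; open now [(0,2) g=3 f=5, (0,4) g=3 f=7, (1,2) g=2 f=5, (2,2) g=1 f=5, (2,4) g=1 f=7, (3,3) g=1 f=7]

expanded=(0,3); open=[(0,2) g=3 f=5, (0,4) g=3 f=7, (1,2) g=2 f=5, (2,2) g=1 f=5, (2,4) g=1 f=7, (3,3) g=1 f=7]; closed=[(0,3), (1,3), (2,3)]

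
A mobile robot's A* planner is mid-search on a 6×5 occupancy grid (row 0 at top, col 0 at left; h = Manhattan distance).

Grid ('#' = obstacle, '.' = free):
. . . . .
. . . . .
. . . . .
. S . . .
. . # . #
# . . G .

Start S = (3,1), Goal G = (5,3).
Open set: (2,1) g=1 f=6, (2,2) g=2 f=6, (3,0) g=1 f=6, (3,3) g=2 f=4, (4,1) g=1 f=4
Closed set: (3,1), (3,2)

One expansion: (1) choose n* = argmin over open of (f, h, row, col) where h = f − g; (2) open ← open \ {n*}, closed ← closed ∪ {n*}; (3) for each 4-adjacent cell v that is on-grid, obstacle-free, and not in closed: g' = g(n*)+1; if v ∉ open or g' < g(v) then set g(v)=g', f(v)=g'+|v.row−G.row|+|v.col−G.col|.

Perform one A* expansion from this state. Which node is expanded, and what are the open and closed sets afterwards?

step 1: expand (3,3) (f=4, h=2) → closed; open now [(2,1) g=1 f=6, (2,2) g=2 f=6, (2,3) g=3 f=6, (3,0) g=1 f=6, (3,4) g=3 f=6, (4,1) g=1 f=4, (4,3) g=3 f=4]

expanded=(3,3); open=[(2,1) g=1 f=6, (2,2) g=2 f=6, (2,3) g=3 f=6, (3,0) g=1 f=6, (3,4) g=3 f=6, (4,1) g=1 f=4, (4,3) g=3 f=4]; closed=[(3,1), (3,2), (3,3)]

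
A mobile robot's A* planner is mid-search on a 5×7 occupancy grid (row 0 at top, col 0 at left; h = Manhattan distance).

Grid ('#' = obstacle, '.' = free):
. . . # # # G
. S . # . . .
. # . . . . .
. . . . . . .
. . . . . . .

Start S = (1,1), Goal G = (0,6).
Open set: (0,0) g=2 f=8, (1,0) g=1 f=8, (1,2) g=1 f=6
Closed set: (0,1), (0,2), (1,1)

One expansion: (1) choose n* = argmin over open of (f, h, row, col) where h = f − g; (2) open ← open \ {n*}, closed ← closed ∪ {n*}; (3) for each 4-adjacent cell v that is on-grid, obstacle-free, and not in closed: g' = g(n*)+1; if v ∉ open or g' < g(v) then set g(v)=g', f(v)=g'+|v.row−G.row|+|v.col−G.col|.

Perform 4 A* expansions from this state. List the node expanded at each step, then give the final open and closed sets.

order=[(1,2) → (0,0) → (2,2) → (2,3)]; open=[(1,0) g=1 f=8, (2,4) g=4 f=8, (3,2) g=3 f=10, (3,3) g=4 f=10]; closed=[(0,0), (0,1), (0,2), (1,1), (1,2), (2,2), (2,3)]

step 1: expand (1,2) (f=6, h=5) → closed; open now [(0,0) g=2 f=8, (1,0) g=1 f=8, (2,2) g=2 f=8]
step 2: expand (0,0) (f=8, h=6) → closed; open now [(1,0) g=1 f=8, (2,2) g=2 f=8]
step 3: expand (2,2) (f=8, h=6) → closed; open now [(1,0) g=1 f=8, (2,3) g=3 f=8, (3,2) g=3 f=10]
step 4: expand (2,3) (f=8, h=5) → closed; open now [(1,0) g=1 f=8, (2,4) g=4 f=8, (3,2) g=3 f=10, (3,3) g=4 f=10]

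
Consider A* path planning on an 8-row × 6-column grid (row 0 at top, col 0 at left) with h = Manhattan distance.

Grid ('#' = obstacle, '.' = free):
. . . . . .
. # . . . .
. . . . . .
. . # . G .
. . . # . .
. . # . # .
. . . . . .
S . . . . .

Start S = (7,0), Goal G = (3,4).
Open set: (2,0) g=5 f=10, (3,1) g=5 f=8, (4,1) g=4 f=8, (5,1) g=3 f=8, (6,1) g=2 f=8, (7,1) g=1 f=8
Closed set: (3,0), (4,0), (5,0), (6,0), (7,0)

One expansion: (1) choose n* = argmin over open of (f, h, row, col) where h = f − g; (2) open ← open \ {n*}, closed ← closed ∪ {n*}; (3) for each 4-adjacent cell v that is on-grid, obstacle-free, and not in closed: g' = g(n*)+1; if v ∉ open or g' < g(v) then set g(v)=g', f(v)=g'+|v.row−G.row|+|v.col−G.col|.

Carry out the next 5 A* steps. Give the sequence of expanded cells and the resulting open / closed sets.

step 1: expand (3,1) (f=8, h=3) → closed; open now [(2,0) g=5 f=10, (2,1) g=6 f=10, (4,1) g=4 f=8, (5,1) g=3 f=8, (6,1) g=2 f=8, (7,1) g=1 f=8]
step 2: expand (4,1) (f=8, h=4) → closed; open now [(2,0) g=5 f=10, (2,1) g=6 f=10, (4,2) g=5 f=8, (5,1) g=3 f=8, (6,1) g=2 f=8, (7,1) g=1 f=8]
step 3: expand (4,2) (f=8, h=3) → closed; open now [(2,0) g=5 f=10, (2,1) g=6 f=10, (5,1) g=3 f=8, (6,1) g=2 f=8, (7,1) g=1 f=8]
step 4: expand (5,1) (f=8, h=5) → closed; open now [(2,0) g=5 f=10, (2,1) g=6 f=10, (6,1) g=2 f=8, (7,1) g=1 f=8]
step 5: expand (6,1) (f=8, h=6) → closed; open now [(2,0) g=5 f=10, (2,1) g=6 f=10, (6,2) g=3 f=8, (7,1) g=1 f=8]

order=[(3,1) → (4,1) → (4,2) → (5,1) → (6,1)]; open=[(2,0) g=5 f=10, (2,1) g=6 f=10, (6,2) g=3 f=8, (7,1) g=1 f=8]; closed=[(3,0), (3,1), (4,0), (4,1), (4,2), (5,0), (5,1), (6,0), (6,1), (7,0)]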